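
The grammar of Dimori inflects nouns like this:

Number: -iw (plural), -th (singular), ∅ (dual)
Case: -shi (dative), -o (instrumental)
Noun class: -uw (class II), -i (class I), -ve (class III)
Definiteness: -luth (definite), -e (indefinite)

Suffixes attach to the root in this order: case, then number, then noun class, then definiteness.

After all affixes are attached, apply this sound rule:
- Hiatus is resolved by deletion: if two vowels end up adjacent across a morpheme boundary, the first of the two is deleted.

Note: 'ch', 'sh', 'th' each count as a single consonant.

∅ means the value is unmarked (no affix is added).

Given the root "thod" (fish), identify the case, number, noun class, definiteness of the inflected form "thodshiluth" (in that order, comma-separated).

Segment: thod-shi-i-luth.
case: -shi → dative.
number: ∅ → dual.
noun class: -i → class I.
definiteness: -luth → definite.

dative, dual, class I, definite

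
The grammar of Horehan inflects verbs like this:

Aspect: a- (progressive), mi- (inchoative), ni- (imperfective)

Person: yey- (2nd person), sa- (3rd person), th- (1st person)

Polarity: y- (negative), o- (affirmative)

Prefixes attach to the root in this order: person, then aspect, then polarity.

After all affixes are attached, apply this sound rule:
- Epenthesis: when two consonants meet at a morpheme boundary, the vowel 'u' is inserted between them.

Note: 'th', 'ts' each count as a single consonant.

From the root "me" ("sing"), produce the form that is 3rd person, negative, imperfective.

yunisame

Attach person 3rd person sa- → same.
Attach aspect imperfective ni- → nisame.
Attach polarity negative y- → ynisame.
Apply epenthesis: ynisame → yunisame.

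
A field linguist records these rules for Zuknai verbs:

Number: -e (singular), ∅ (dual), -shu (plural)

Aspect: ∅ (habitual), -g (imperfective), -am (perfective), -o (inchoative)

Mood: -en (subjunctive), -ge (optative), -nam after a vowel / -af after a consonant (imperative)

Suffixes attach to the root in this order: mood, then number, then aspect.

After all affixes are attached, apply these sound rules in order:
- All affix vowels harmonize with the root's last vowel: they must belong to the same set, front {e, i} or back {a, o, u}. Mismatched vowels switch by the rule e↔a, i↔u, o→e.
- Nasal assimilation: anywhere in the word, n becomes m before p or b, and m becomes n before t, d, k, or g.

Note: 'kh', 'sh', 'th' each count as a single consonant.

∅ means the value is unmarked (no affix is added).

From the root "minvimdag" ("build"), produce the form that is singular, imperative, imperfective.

minvindagafag

Attach mood imperative -af (after consonant 'g') → minvimdagaf.
Attach number singular -e → minvimdagafe.
Attach aspect imperfective -g → minvimdagafeg.
Apply vowel harmony: minvimdagafeg → minvimdagafag.
Apply nasal assimilation: minvimdagafag → minvindagafag.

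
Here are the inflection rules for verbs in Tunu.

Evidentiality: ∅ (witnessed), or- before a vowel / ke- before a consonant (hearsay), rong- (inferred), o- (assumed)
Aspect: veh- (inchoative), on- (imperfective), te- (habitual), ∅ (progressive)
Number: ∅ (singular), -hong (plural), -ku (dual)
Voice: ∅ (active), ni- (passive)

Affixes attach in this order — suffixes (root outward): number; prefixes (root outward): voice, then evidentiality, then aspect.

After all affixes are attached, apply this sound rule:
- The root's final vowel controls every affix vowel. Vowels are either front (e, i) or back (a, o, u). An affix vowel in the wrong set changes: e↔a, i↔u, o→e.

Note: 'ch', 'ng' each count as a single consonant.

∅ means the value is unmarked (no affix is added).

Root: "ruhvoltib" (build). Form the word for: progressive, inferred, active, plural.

rengruhvoltibheng

Attach number plural -hong → ruhvoltibhong.
voice = active: zero marking, form stays ruhvoltibhong.
Attach evidentiality inferred rong- → rongruhvoltibhong.
aspect = progressive: zero marking, form stays rongruhvoltibhong.
Apply vowel harmony: rongruhvoltibhong → rengruhvoltibheng.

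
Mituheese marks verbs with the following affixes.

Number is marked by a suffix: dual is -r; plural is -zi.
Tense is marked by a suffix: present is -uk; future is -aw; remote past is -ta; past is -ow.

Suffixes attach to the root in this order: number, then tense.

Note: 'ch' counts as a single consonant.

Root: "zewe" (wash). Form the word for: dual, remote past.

zewerta

Attach number dual -r → zewer.
Attach tense remote past -ta → zewerta.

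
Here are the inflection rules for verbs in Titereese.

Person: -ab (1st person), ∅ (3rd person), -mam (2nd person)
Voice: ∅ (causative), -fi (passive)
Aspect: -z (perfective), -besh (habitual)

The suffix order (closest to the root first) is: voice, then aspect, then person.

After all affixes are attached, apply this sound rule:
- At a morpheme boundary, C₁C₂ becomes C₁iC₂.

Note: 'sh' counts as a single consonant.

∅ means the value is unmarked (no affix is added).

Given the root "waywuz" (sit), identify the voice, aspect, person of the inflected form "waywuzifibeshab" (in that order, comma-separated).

passive, habitual, 1st person

Segment: waywuz-fi-besh-ab.
voice: -fi → passive.
aspect: -besh → habitual.
person: -ab → 1st person.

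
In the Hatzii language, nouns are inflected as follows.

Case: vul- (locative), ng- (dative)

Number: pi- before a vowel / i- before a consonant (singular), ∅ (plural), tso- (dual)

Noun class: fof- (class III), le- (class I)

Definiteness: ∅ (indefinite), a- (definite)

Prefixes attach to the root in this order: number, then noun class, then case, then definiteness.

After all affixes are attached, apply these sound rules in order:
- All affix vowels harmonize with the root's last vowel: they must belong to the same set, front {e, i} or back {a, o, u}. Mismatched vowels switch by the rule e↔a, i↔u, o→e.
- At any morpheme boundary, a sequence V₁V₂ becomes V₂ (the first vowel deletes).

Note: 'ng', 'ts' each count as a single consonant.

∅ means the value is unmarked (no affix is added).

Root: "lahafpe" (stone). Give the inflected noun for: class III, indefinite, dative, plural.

ngfeflahafpe

number = plural: zero marking, form stays lahafpe.
Attach noun class class III fof- → foflahafpe.
Attach case dative ng- → ngfoflahafpe.
definiteness = indefinite: zero marking, form stays ngfoflahafpe.
Apply vowel harmony: ngfoflahafpe → ngfeflahafpe.
Vowel deletion: no change.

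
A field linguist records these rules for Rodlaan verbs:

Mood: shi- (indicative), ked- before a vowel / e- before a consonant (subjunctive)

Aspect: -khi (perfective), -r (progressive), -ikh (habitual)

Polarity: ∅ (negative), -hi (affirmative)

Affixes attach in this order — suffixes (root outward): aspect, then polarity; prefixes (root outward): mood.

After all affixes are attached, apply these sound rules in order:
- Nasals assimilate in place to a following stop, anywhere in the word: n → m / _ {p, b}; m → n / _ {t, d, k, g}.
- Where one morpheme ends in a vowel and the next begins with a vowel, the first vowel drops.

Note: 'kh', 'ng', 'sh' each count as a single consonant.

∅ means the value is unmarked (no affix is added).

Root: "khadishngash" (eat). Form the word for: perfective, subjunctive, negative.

Attach aspect perfective -khi → khadishngashkhi.
Attach mood subjunctive e- (before consonant 'kh') → ekhadishngashkhi.
polarity = negative: zero marking, form stays ekhadishngashkhi.
Nasal assimilation: no change.
Vowel deletion: no change.

ekhadishngashkhi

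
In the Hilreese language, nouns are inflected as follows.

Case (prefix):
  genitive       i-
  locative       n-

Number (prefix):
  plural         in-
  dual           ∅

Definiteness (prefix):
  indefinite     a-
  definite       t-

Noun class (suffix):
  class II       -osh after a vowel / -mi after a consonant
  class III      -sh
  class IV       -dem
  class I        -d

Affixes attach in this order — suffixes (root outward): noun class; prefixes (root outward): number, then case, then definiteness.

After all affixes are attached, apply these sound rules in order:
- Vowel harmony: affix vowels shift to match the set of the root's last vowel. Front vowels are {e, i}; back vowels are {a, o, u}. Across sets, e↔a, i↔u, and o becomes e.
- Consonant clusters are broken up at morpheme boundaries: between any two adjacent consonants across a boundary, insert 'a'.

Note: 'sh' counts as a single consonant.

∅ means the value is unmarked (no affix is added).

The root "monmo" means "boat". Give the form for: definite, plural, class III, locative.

tanunamonmosh

Attach number plural in- → inmonmo.
Attach case locative n- → ninmonmo.
Attach definiteness definite t- → tninmonmo.
Attach noun class class III -sh → tninmonmosh.
Apply vowel harmony: tninmonmosh → tnunmonmosh.
Apply epenthesis: tnunmonmosh → tanunamonmosh.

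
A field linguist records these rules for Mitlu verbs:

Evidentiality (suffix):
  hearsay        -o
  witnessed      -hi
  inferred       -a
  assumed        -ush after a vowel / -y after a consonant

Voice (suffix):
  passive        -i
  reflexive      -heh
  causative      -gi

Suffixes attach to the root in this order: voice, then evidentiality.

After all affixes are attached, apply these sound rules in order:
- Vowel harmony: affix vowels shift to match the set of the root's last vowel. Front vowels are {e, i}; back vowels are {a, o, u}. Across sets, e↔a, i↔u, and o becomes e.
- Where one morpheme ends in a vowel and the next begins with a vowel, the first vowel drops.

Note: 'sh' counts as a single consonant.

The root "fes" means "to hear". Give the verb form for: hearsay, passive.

Attach voice passive -i → fesi.
Attach evidentiality hearsay -o → fesio.
Apply vowel harmony: fesio → fesie.
Apply vowel deletion: fesie → fese.

fese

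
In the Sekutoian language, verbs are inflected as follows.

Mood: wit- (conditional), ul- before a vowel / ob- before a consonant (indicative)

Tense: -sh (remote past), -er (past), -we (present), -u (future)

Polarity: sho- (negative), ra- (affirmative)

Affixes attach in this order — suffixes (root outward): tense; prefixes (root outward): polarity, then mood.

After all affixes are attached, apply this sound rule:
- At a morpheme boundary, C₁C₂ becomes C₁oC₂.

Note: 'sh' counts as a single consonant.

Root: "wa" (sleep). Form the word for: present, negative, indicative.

Attach polarity negative sho- → showa.
Attach mood indicative ob- (before consonant 'sh') → obshowa.
Attach tense present -we → obshowawe.
Apply epenthesis: obshowawe → oboshowawe.

oboshowawe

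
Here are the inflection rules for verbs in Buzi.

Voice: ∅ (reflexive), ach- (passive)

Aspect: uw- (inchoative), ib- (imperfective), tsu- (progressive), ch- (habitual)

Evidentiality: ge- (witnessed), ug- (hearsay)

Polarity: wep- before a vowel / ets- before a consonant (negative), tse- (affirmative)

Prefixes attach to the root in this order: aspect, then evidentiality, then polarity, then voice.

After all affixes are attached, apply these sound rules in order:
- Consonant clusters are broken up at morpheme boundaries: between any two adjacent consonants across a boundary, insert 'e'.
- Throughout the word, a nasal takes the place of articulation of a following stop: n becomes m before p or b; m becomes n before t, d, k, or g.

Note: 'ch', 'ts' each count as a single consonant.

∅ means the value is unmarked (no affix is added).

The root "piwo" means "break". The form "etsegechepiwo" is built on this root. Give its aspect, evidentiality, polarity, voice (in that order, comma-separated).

Segment: ets-ge-ch-piwo.
aspect: ch- → habitual.
evidentiality: ge- → witnessed.
polarity: wep/ets- → negative.
voice: ∅ → reflexive.

habitual, witnessed, negative, reflexive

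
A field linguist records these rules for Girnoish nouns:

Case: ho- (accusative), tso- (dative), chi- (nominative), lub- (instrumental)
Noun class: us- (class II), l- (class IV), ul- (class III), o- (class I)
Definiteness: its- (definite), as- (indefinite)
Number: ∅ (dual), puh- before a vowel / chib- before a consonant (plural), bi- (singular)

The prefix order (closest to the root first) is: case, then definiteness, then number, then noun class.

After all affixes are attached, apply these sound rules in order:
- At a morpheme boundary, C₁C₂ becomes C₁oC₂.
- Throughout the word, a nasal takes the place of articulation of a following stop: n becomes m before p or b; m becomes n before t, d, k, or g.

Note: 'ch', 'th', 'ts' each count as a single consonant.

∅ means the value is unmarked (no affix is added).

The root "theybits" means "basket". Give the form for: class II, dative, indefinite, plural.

Attach case dative tso- → tsotheybits.
Attach definiteness indefinite as- → astsotheybits.
Attach number plural puh- (before vowel 'a') → puhastsotheybits.
Attach noun class class II us- → uspuhastsotheybits.
Apply epenthesis: uspuhastsotheybits → usopuhasotsotheybits.
Nasal assimilation: no change.

usopuhasotsotheybits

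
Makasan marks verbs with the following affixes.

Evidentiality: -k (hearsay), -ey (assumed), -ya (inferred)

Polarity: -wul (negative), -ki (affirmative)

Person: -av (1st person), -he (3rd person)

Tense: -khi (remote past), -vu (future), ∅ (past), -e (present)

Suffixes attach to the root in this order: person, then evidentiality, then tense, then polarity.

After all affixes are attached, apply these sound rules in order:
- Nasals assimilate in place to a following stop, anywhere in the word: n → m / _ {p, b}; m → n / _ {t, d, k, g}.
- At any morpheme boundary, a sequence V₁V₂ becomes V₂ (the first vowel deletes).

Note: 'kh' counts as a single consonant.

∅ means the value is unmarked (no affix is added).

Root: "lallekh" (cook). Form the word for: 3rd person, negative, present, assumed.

lallekhheyewul

Attach person 3rd person -he → lallekhhe.
Attach evidentiality assumed -ey → lallekhheey.
Attach tense present -e → lallekhheeye.
Attach polarity negative -wul → lallekhheeyewul.
Nasal assimilation: no change.
Apply vowel deletion: lallekhheeyewul → lallekhheyewul.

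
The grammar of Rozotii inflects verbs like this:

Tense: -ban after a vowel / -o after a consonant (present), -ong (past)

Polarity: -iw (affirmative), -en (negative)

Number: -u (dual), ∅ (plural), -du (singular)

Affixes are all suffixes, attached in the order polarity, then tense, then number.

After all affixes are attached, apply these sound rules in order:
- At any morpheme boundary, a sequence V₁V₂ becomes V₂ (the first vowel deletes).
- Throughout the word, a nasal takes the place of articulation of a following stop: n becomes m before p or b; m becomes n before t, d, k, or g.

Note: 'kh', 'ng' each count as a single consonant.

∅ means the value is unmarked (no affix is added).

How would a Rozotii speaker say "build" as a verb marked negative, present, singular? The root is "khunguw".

khunguwenodu

Attach polarity negative -en → khunguwen.
Attach tense present -o (after consonant 'n') → khunguweno.
Attach number singular -du → khunguwenodu.
Vowel deletion: no change.
Nasal assimilation: no change.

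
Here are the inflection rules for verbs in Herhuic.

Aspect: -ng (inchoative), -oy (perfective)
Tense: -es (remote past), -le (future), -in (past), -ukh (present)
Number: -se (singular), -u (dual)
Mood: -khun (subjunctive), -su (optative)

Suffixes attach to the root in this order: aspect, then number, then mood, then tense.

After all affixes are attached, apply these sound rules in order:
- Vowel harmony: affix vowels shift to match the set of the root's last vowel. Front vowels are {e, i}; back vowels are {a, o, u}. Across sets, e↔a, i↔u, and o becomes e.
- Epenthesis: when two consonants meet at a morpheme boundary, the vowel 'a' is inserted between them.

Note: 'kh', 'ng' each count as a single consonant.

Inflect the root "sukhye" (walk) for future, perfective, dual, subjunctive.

Attach aspect perfective -oy → sukhyeoy.
Attach number dual -u → sukhyeoyu.
Attach mood subjunctive -khun → sukhyeoyukhun.
Attach tense future -le → sukhyeoyukhunle.
Apply vowel harmony: sukhyeoyukhunle → sukhyeeyikhinle.
Apply epenthesis: sukhyeeyikhinle → sukhyeeyikhinale.

sukhyeeyikhinale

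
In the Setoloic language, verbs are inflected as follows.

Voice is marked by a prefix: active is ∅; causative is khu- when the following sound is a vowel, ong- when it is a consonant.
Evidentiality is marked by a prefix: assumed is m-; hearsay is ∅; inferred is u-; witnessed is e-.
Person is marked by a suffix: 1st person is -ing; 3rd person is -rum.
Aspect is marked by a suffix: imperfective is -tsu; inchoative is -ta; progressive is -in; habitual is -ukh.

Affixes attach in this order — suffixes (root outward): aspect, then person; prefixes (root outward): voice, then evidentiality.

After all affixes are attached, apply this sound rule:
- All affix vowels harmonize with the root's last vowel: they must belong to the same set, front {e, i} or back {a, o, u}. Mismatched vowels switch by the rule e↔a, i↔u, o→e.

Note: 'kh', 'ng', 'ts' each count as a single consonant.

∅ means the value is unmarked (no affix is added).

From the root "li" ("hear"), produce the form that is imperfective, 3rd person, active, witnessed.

voice = active: zero marking, form stays li.
Attach evidentiality witnessed e- → eli.
Attach aspect imperfective -tsu → elitsu.
Attach person 3rd person -rum → elitsurum.
Apply vowel harmony: elitsurum → elitsirim.

elitsirim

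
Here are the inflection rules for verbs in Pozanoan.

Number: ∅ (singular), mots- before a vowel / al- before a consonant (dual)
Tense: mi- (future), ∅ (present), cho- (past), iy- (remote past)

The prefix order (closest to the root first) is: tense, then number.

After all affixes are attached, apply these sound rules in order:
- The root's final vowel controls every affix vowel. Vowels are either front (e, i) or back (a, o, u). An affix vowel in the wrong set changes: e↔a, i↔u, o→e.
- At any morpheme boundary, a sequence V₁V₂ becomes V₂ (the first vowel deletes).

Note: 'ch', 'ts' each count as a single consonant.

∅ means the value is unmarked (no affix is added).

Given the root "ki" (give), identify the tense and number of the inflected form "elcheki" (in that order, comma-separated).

Segment: al-cho-ki.
tense: cho- → past.
number: mots/al- → dual.

past, dual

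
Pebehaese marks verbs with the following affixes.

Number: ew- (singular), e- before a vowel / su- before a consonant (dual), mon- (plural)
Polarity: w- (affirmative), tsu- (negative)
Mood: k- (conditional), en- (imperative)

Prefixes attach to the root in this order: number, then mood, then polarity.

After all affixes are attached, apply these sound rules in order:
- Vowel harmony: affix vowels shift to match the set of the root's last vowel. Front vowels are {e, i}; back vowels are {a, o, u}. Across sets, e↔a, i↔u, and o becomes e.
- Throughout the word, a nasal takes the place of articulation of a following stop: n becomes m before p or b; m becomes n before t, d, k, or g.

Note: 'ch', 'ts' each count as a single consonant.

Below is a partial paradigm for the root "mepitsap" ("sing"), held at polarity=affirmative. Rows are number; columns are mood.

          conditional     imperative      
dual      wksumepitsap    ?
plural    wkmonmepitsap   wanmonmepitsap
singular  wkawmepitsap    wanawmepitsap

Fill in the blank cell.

Attach number dual su- (before consonant 'm') → sumepitsap.
Attach mood imperative en- → ensumepitsap.
Attach polarity affirmative w- → wensumepitsap.
Apply vowel harmony: wensumepitsap → wansumepitsap.
Nasal assimilation: no change.

wansumepitsap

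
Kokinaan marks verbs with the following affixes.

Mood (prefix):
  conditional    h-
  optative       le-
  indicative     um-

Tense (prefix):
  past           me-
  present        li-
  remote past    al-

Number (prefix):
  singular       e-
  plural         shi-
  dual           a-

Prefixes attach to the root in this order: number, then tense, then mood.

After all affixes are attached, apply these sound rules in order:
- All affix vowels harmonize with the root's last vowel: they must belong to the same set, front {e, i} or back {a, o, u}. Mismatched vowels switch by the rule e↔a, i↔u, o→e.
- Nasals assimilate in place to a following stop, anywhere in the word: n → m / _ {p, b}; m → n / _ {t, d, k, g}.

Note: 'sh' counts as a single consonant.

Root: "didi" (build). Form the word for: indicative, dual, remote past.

Attach number dual a- → adidi.
Attach tense remote past al- → aladidi.
Attach mood indicative um- → umaladidi.
Apply vowel harmony: umaladidi → imeledidi.
Nasal assimilation: no change.

imeledidi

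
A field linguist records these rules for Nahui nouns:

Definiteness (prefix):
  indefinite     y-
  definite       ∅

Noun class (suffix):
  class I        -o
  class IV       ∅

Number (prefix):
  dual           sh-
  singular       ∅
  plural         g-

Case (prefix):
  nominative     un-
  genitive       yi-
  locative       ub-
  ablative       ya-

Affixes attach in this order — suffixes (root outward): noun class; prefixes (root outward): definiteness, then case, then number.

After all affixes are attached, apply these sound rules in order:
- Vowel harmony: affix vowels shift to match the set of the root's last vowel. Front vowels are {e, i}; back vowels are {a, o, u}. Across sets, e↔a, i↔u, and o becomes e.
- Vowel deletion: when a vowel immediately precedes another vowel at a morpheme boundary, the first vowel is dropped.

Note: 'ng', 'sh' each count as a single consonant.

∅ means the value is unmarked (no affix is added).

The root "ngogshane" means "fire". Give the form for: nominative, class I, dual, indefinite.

Attach noun class class I -o → ngogshaneo.
Attach definiteness indefinite y- → yngogshaneo.
Attach case nominative un- → unyngogshaneo.
Attach number dual sh- → shunyngogshaneo.
Apply vowel harmony: shunyngogshaneo → shinyngogshanee.
Apply vowel deletion: shinyngogshanee → shinyngogshane.

shinyngogshane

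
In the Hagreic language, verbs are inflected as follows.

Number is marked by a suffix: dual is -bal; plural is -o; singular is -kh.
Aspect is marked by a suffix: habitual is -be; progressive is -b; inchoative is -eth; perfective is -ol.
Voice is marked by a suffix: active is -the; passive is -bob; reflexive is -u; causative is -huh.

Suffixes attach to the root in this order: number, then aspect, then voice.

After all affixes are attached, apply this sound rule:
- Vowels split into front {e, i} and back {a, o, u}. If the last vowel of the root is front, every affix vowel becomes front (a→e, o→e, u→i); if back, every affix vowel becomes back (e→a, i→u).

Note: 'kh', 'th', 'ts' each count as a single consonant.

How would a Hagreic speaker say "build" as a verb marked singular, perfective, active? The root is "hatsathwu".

hatsathwukholtha

Attach number singular -kh → hatsathwukh.
Attach aspect perfective -ol → hatsathwukhol.
Attach voice active -the → hatsathwukholthe.
Apply vowel harmony: hatsathwukholthe → hatsathwukholtha.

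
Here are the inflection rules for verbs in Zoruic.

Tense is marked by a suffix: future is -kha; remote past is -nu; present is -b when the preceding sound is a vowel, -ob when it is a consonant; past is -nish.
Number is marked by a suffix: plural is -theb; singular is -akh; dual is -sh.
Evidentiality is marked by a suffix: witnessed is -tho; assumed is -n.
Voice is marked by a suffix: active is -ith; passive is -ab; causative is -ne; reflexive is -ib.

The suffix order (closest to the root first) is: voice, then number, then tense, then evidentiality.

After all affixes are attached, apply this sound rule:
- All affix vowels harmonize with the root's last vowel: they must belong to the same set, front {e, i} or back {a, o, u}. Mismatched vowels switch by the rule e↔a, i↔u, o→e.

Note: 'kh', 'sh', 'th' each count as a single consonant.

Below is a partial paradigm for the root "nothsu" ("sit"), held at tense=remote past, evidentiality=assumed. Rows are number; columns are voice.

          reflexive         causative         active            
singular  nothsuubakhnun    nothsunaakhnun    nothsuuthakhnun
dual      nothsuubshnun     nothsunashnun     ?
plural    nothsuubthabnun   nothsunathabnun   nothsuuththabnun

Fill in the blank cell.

nothsuuthshnun

Attach voice active -ith → nothsuith.
Attach number dual -sh → nothsuithsh.
Attach tense remote past -nu → nothsuithshnu.
Attach evidentiality assumed -n → nothsuithshnun.
Apply vowel harmony: nothsuithshnun → nothsuuthshnun.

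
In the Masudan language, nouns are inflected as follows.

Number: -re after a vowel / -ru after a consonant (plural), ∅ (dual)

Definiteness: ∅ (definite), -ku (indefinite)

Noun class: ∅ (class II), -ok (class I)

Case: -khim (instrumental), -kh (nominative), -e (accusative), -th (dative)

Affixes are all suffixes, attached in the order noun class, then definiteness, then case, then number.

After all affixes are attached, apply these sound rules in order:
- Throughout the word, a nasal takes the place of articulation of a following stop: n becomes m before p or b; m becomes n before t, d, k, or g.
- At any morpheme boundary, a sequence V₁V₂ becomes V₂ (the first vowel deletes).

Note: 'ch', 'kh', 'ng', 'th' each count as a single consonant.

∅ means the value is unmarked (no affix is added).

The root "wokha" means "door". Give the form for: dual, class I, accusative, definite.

Attach noun class class I -ok → wokhaok.
definiteness = definite: zero marking, form stays wokhaok.
Attach case accusative -e → wokhaoke.
number = dual: zero marking, form stays wokhaoke.
Nasal assimilation: no change.
Apply vowel deletion: wokhaoke → wokhoke.

wokhoke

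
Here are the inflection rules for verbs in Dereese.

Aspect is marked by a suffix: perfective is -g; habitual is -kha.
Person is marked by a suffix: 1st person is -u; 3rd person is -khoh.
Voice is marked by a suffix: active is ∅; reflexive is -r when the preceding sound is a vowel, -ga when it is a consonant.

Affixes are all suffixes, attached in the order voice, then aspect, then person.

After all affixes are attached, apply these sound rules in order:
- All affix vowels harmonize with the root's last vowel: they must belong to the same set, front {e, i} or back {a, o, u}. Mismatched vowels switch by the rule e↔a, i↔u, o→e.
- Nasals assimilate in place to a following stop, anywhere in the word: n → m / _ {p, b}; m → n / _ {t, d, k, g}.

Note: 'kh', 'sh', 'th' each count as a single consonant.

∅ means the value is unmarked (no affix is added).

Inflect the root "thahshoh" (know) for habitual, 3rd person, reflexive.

Attach voice reflexive -ga (after consonant 'h') → thahshohga.
Attach aspect habitual -kha → thahshohgakha.
Attach person 3rd person -khoh → thahshohgakhakhoh.
Vowel harmony: no change.
Nasal assimilation: no change.

thahshohgakhakhoh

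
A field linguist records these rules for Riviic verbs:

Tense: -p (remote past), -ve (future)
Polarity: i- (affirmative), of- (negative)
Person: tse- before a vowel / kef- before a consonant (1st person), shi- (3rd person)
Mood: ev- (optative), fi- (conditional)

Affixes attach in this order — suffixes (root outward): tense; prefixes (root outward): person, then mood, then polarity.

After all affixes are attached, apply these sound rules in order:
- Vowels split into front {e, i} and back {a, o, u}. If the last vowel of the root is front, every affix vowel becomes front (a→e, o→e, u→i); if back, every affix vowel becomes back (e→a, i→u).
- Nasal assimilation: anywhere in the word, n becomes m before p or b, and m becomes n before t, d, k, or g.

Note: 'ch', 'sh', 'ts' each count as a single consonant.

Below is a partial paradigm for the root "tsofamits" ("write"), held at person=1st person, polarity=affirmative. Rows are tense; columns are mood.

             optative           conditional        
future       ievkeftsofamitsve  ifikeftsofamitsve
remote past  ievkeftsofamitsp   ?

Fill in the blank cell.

ifikeftsofamitsp

Attach person 1st person kef- (before consonant 'ts') → keftsofamits.
Attach tense remote past -p → keftsofamitsp.
Attach mood conditional fi- → fikeftsofamitsp.
Attach polarity affirmative i- → ifikeftsofamitsp.
Vowel harmony: no change.
Nasal assimilation: no change.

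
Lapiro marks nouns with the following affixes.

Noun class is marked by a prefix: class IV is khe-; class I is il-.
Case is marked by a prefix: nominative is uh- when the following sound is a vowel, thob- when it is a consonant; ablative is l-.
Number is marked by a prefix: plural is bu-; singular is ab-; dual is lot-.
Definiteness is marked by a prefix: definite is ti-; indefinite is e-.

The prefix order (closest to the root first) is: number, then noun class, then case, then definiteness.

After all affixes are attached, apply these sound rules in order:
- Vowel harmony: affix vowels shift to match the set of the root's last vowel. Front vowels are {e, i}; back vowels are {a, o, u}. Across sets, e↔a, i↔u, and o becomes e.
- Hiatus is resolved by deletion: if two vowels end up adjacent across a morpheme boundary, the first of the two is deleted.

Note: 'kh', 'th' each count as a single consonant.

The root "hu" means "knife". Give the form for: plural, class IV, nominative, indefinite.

Attach number plural bu- → buhu.
Attach noun class class IV khe- → khebuhu.
Attach case nominative thob- (before consonant 'kh') → thobkhebuhu.
Attach definiteness indefinite e- → ethobkhebuhu.
Apply vowel harmony: ethobkhebuhu → athobkhabuhu.
Vowel deletion: no change.

athobkhabuhu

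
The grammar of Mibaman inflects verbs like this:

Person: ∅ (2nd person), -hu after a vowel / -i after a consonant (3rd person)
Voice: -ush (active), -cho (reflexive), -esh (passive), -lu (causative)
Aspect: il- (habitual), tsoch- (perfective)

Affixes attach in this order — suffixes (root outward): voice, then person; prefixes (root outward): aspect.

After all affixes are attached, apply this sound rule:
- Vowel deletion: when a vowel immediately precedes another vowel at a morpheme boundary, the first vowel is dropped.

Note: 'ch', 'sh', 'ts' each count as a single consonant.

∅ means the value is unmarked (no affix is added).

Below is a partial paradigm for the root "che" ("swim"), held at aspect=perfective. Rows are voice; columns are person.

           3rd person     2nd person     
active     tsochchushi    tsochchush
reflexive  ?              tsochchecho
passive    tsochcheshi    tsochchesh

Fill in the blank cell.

tsochchechohu

Attach voice reflexive -cho → checho.
Attach person 3rd person -hu (after vowel 'o') → chechohu.
Attach aspect perfective tsoch- → tsochchechohu.
Vowel deletion: no change.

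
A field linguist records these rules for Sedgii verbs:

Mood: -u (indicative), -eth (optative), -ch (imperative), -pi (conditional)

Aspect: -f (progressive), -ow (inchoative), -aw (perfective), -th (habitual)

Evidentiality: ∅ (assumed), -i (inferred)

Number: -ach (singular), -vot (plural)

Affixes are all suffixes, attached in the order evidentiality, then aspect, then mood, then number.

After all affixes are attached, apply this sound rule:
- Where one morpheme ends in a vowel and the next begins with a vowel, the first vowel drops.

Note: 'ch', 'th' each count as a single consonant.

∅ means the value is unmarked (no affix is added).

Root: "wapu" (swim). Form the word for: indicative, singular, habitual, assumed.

waputhach

evidentiality = assumed: zero marking, form stays wapu.
Attach aspect habitual -th → waputh.
Attach mood indicative -u → waputhu.
Attach number singular -ach → waputhuach.
Apply vowel deletion: waputhuach → waputhach.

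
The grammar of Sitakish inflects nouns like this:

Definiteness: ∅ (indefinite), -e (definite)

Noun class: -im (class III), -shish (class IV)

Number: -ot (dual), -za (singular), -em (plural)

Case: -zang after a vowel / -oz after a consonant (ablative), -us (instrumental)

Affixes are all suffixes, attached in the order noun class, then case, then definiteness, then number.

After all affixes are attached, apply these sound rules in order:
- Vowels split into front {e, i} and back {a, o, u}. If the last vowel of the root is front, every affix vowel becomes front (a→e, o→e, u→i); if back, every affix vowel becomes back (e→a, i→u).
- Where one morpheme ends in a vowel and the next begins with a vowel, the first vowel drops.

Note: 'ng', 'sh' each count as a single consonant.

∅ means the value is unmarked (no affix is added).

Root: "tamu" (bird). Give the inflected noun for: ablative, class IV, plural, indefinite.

tamushushozam

Attach noun class class IV -shish → tamushish.
Attach case ablative -oz (after consonant 'sh') → tamushishoz.
definiteness = indefinite: zero marking, form stays tamushishoz.
Attach number plural -em → tamushishozem.
Apply vowel harmony: tamushishozem → tamushushozam.
Vowel deletion: no change.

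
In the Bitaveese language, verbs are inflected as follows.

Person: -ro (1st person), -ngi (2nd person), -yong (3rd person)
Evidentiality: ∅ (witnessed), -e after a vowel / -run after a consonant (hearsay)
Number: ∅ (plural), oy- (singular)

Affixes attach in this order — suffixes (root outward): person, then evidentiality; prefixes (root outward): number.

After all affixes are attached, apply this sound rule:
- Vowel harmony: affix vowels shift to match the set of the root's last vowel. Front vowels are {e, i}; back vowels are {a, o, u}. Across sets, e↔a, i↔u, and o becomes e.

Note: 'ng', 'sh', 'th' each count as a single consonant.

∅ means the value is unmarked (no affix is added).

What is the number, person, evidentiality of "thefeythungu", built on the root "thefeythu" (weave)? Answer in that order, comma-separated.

plural, 2nd person, witnessed

Segment: thefeythu-ngi.
number: ∅ → plural.
person: -ngi → 2nd person.
evidentiality: ∅ → witnessed.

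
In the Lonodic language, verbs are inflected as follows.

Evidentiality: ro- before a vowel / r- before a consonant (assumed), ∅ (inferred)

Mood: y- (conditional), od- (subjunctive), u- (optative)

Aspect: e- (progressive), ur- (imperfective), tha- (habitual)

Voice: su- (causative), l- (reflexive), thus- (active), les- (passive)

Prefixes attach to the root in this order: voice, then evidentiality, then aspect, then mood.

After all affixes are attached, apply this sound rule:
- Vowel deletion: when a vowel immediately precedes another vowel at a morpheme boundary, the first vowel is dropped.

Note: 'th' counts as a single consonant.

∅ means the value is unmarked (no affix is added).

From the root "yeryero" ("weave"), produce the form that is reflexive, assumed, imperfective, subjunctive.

odurrlyeryero

Attach voice reflexive l- → lyeryero.
Attach evidentiality assumed r- (before consonant 'l') → rlyeryero.
Attach aspect imperfective ur- → urrlyeryero.
Attach mood subjunctive od- → odurrlyeryero.
Vowel deletion: no change.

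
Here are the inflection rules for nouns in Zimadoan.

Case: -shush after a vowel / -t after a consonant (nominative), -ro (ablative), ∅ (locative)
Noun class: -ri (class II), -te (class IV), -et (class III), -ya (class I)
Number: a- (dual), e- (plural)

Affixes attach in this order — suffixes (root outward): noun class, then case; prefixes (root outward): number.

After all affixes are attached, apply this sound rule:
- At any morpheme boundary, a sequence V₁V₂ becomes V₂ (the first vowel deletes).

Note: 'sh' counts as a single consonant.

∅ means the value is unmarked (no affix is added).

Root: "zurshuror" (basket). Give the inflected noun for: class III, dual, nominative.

azurshurorett

Attach noun class class III -et → zurshuroret.
Attach number dual a- → azurshuroret.
Attach case nominative -t (after consonant 't') → azurshurorett.
Vowel deletion: no change.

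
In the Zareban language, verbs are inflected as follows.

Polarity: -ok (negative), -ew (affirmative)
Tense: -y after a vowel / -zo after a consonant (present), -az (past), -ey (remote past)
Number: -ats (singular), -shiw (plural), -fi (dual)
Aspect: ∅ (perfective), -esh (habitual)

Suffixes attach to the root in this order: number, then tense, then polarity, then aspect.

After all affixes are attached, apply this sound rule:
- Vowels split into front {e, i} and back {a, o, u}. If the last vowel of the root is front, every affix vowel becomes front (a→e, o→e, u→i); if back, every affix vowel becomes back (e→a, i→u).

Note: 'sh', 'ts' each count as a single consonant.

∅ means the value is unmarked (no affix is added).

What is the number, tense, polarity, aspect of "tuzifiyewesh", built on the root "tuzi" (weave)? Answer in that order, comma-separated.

dual, present, affirmative, habitual

Segment: tuzi-fi-y-ew-esh.
number: -fi → dual.
tense: -y/zo → present.
polarity: -ew → affirmative.
aspect: -esh → habitual.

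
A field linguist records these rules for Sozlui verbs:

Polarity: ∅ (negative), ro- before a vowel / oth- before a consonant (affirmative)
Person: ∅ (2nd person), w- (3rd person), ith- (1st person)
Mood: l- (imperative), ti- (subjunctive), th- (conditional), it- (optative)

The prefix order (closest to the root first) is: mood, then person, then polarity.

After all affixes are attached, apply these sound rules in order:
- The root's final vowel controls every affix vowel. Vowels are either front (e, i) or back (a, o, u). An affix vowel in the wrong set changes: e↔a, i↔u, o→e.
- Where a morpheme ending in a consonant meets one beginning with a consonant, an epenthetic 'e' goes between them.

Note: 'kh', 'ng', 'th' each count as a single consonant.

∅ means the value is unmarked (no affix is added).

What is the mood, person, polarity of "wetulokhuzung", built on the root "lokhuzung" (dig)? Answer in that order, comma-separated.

Segment: w-ti-lokhuzung.
mood: ti- → subjunctive.
person: w- → 3rd person.
polarity: ∅ → negative.

subjunctive, 3rd person, negative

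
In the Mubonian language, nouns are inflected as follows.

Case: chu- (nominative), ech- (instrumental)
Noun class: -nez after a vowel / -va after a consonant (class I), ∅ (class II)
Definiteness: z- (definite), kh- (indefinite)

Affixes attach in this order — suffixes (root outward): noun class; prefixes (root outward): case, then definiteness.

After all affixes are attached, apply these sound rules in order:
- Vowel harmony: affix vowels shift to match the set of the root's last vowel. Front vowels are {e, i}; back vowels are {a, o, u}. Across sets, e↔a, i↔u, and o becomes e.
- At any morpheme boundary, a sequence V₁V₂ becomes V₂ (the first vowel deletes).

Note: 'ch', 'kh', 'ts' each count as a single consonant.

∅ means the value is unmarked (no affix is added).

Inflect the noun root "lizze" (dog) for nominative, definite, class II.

zchilizze

Attach case nominative chu- → chulizze.
Attach definiteness definite z- → zchulizze.
noun class = class II: zero marking, form stays zchulizze.
Apply vowel harmony: zchulizze → zchilizze.
Vowel deletion: no change.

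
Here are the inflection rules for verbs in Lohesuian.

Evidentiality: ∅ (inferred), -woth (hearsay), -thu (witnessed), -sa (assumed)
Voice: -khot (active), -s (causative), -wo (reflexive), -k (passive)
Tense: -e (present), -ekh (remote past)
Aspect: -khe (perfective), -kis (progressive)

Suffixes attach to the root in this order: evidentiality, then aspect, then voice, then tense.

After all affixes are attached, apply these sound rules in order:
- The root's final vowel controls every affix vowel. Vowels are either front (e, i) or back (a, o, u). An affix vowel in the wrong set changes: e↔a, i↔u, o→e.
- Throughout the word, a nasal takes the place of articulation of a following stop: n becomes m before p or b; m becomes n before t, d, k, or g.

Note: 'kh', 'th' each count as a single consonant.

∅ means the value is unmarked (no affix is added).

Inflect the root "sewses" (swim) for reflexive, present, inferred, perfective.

evidentiality = inferred: zero marking, form stays sewses.
Attach aspect perfective -khe → sewseskhe.
Attach voice reflexive -wo → sewseskhewo.
Attach tense present -e → sewseskhewoe.
Apply vowel harmony: sewseskhewoe → sewseskhewee.
Nasal assimilation: no change.

sewseskhewee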